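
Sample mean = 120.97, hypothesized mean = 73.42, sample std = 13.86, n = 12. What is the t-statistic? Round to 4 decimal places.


t = (xbar - mu0) / (s/sqrt(n))
xbar - mu0 = 120.97 - 73.42 = 47.55
sqrt(12) ≈ 3.46410162
s/sqrt(n) = 13.86 / 3.46410162 ≈ 4.00103737
t = 47.55 / 4.00103737 ≈ 11.884418

11.8844


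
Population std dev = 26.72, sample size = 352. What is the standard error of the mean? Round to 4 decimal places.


SE = sigma / sqrt(n)
sqrt(352) ≈ 18.761663
SE = 26.72 / 18.761663 ≈ 1.424181

1.4242


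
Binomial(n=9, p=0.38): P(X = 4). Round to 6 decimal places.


P = C(n,k) * p^k * (1-p)^(n-k)
C(9,4) = 126
p^k = 0.38^4 = 0.02085136
(1-p)^(n-k) = 0.62^5 ≈ 0.09161328
P = 126 * 0.02085136 * 0.09161328 ≈ 0.240693

0.240693


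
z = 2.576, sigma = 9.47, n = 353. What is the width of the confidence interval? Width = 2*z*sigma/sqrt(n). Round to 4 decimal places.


width = 2*z*sigma/sqrt(n)
2*z*sigma = 2 * 2.576 * 9.47 = 48.78944
sqrt(353) ≈ 18.788294
width = 48.78944 / 18.788294 ≈ 2.596800

2.5968


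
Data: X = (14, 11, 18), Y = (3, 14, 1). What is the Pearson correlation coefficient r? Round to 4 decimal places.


r = sum((xi-xbar)(yi-ybar)) / sqrt(sum((xi-xbar)^2) * sum((yi-ybar)^2))
n = 3, xbar = 43/3 ≈ 14.333333, ybar = 18/3 = 6
Sxy = sum((xi-xbar)(yi-ybar)) = -44
Sxx = sum((xi-xbar)^2) = 74/3 ≈ 24.666667
Syy = sum((yi-ybar)^2) = 98
sqrt(Sxx*Syy) ≈ 49.166384
r = Sxy / sqrt(Sxx*Syy) = -44 / 49.166384 ≈ -0.894920

-0.8949


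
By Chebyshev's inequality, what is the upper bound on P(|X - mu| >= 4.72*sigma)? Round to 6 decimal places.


P <= 1/k^2
k^2 = 4.72^2 = 22.2784
1/k^2 = 1 / 22.2784 ≈ 0.04488653

0.044887


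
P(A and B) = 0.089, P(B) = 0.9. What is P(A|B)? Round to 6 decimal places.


P(A|B) = P(A and B) / P(B) = 0.089 / 0.9 = 89/900 ≈ 0.09888889

0.098889


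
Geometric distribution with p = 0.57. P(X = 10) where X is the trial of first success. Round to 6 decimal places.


P = (1-p)^(k-1) * p
(1-p)^(k-1) = 0.43^9 ≈ 0.0005025926
P = 0.0005025926 * 0.57 ≈ 0.0002864778

0.000286


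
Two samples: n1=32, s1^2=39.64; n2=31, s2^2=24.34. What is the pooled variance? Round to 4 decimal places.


sp^2 = ((n1-1)*s1^2 + (n2-1)*s2^2)/(n1+n2-2)
(n1-1)*s1^2 = 31 * 39.64 = 1228.84
(n2-1)*s2^2 = 30 * 24.34 = 730.2
numerator = 1228.84 + 730.2 = 1959.04
n1+n2-2 = 61
sp^2 = 1959.04 / 61 = 48976/1525 ≈ 32.115410

32.1154


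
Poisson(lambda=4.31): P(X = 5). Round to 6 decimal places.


P = e^(-lam) * lam^k / k!
e^(-4.31) ≈ 0.01343355
lam^k = 4.31^5 ≈ 1487.258127
k! = 5! = 120
P = 0.01343355 * 1487.258127 / 120 ≈ 0.166493

0.166493


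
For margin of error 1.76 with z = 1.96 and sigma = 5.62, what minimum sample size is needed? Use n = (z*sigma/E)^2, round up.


z*sigma/E = 1.96 * 5.62 / 1.76 = 13769/2200 ≈ 6.258636
(z*sigma/E)^2 ≈ 39.170529
round up: n = 40

40


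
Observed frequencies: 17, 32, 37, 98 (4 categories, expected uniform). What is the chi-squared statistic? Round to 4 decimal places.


chi2 = sum((O-E)^2/E), E = total/4
total = 184, E = 184/4 = 46
(17 - 46)^2 / 46 = 841 / 46 = 841/46 ≈ 18.282609
(32 - 46)^2 / 46 = 196 / 46 = 98/23 ≈ 4.260870
(37 - 46)^2 / 46 = 81 / 46 = 81/46 ≈ 1.760870
(98 - 46)^2 / 46 = 2704 / 46 = 1352/23 ≈ 58.782609
chi2 = 1911/23 ≈ 83.086957

83.0870


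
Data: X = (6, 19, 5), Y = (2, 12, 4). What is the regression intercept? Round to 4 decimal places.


a = ybar - b*xbar, where b = sum((xi-xbar)(yi-ybar)) / sum((xi-xbar)^2)
n = 3, xbar = 30/3 = 10, ybar = 18/3 = 6
Sxy = sum((xi-xbar)(yi-ybar)) = 80
Sxx = sum((xi-xbar)^2) = 122
b = Sxy / Sxx = 40/61 ≈ 0.655738
a = 6 - 0.655738 * 10 = -34/61 ≈ -0.557377

-0.5574


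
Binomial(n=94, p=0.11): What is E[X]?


E[X] = n*p = 94 * 0.11 = 10.34

10.34


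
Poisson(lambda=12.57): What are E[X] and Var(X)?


E[X] = Var(X) = lambda = 12.57

12.57, 12.57


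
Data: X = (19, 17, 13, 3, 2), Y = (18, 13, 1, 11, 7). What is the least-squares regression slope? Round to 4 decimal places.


b = sum((xi-xbar)(yi-ybar)) / sum((xi-xbar)^2)
n = 5, xbar = 54/5 = 10.8, ybar = 50/5 = 10
Sxy = sum((xi-xbar)(yi-ybar)) = 83
Sxx = sum((xi-xbar)^2) = 248.8
b = Sxy / Sxx = 415/1244 ≈ 0.333601

0.3336


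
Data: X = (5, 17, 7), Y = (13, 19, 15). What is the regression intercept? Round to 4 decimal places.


a = ybar - b*xbar, where b = sum((xi-xbar)(yi-ybar)) / sum((xi-xbar)^2)
n = 3, xbar = 29/3 ≈ 9.666667, ybar = 47/3 ≈ 15.666667
Sxy = sum((xi-xbar)(yi-ybar)) = 116/3 ≈ 38.666667
Sxx = sum((xi-xbar)^2) = 248/3 ≈ 82.666667
b = Sxy / Sxx = 29/62 ≈ 0.467742
a = 15.666667 - 0.467742 * 9.666667 = 691/62 ≈ 11.145161

11.1452


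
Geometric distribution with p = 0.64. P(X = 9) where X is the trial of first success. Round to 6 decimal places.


P = (1-p)^(k-1) * p
(1-p)^(k-1) = 0.36^8 ≈ 0.0002821110
P = 0.0002821110 * 0.64 ≈ 0.0001805510

0.000181


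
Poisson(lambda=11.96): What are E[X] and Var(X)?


E[X] = Var(X) = lambda = 11.96

11.96, 11.96


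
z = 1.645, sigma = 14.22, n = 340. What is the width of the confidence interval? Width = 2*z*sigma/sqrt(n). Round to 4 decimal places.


width = 2*z*sigma/sqrt(n)
2*z*sigma = 2 * 1.645 * 14.22 = 46.7838
sqrt(340) ≈ 18.439089
width = 46.7838 / 18.439089 ≈ 2.537208

2.5372


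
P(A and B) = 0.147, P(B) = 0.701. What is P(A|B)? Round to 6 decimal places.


P(A|B) = P(A and B) / P(B) = 0.147 / 0.701 = 147/701 ≈ 0.20970043

0.209700


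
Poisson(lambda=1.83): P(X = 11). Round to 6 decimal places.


P = e^(-lam) * lam^k / k!
e^(-1.83) ≈ 0.1604136
lam^k = 1.83^11 ≈ 770.835996
k! = 11! = 39916800
P = 0.1604136 * 770.835996 / 39916800 ≈ 0.000003

0.000003


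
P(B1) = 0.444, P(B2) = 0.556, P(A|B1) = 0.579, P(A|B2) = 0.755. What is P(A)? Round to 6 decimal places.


P(A) = P(A|B1)*P(B1) + P(A|B2)*P(B2)
P(A|B1)*P(B1) = 0.579 * 0.444 = 0.257076
P(A|B2)*P(B2) = 0.755 * 0.556 = 0.41978
P(A) = 0.257076 + 0.41978 = 0.676856

0.676856


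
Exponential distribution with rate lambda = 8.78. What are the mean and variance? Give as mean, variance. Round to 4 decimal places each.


mean = 1/lam, var = 1/lam^2
mean = 1 / 8.78 = 50/439 ≈ 0.113895
lam^2 = 8.78^2 = 77.0884
var = 1 / 77.0884 ≈ 0.012972

0.1139, 0.0130


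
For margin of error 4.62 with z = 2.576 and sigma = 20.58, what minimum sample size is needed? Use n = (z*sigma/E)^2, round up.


z*sigma/E = 2.576 * 20.58 / 4.62 = 15778/1375 ≈ 11.474909
(z*sigma/E)^2 ≈ 131.673539
round up: n = 132

132


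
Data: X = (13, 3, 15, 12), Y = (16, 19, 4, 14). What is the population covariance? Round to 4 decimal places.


Cov = (1/n)*sum((xi-xbar)(yi-ybar))
n = 4, xbar = 43/4 = 10.75, ybar = 53/4 = 13.25
sum((xi-xbar)(yi-ybar)) = -76.75
Cov = -76.75 / 4 = -19.1875

-19.1875


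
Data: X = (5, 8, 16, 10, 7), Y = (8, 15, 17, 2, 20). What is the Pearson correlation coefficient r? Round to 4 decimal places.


r = sum((xi-xbar)(yi-ybar)) / sqrt(sum((xi-xbar)^2) * sum((yi-ybar)^2))
n = 5, xbar = 46/5 = 9.2, ybar = 62/5 = 12.4
Sxy = sum((xi-xbar)(yi-ybar)) = 21.6
Sxx = sum((xi-xbar)^2) = 70.8
Syy = sum((yi-ybar)^2) = 213.2
sqrt(Sxx*Syy) ≈ 122.859920
r = Sxy / sqrt(Sxx*Syy) = 21.6 / 122.859920 ≈ 0.175810

0.1758


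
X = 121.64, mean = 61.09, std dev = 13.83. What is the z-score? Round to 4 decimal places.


z = (X - mu) / sigma
X - mu = 121.64 - 61.09 = 60.55
z = 60.55 / 13.83 = 6055/1383 ≈ 4.378163

4.3782


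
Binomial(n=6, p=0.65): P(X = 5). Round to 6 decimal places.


P = C(n,k) * p^k * (1-p)^(n-k)
C(6,5) = 6
p^k = 0.65^5 ≈ 0.1160291
(1-p)^(n-k) = 0.35^1 = 0.35
P = 6 * 0.1160291 * 0.35 ≈ 0.243661

0.243661


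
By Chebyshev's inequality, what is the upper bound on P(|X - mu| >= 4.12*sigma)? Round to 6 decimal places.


P <= 1/k^2
k^2 = 4.12^2 = 16.9744
1/k^2 = 1 / 16.9744 ≈ 0.05891224

0.058912


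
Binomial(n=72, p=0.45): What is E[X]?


E[X] = n*p = 72 * 0.45 = 32.4

32.4


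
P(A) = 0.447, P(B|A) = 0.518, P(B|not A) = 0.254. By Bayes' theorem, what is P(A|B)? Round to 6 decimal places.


P(A|B) = P(B|A)*P(A) / P(B), P(B) = P(B|A)*P(A) + P(B|not A)*P(not A)
P(B|A)*P(A) = 0.518 * 0.447 = 0.231546
P(B|not A)*P(not A) = 0.254 * 0.553 = 0.140462
P(B) = 0.231546 + 0.140462 = 0.372008
P(A|B) = 0.231546 / 0.372008 ≈ 0.62242210

0.622422


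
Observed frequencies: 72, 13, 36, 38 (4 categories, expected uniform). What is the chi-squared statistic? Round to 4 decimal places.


chi2 = sum((O-E)^2/E), E = total/4
total = 159, E = 159/4 = 39.75
(72 - 39.75)^2 / 39.75 = 1040.0625 / 39.75 = 5547/212 ≈ 26.165094
(13 - 39.75)^2 / 39.75 = 715.5625 / 39.75 = 11449/636 ≈ 18.001572
(36 - 39.75)^2 / 39.75 = 14.0625 / 39.75 = 75/212 ≈ 0.353774
(38 - 39.75)^2 / 39.75 = 3.0625 / 39.75 = 49/636 ≈ 0.077044
chi2 = 7091/159 ≈ 44.597484

44.5975


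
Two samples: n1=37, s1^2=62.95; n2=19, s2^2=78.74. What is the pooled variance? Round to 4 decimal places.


sp^2 = ((n1-1)*s1^2 + (n2-1)*s2^2)/(n1+n2-2)
(n1-1)*s1^2 = 36 * 62.95 = 2266.2
(n2-1)*s2^2 = 18 * 78.74 = 1417.32
numerator = 2266.2 + 1417.32 = 3683.52
n1+n2-2 = 54
sp^2 = 3683.52 / 54 = 5116/75 ≈ 68.213333

68.2133


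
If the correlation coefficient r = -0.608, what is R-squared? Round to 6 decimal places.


R^2 = r^2 = (-0.608)^2 = 0.369664

0.369664


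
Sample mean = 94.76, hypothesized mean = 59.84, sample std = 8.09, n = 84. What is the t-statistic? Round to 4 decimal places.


t = (xbar - mu0) / (s/sqrt(n))
xbar - mu0 = 94.76 - 59.84 = 34.92
sqrt(84) ≈ 9.16515139
s/sqrt(n) = 8.09 / 9.16515139 ≈ 0.88269137
t = 34.92 / 0.88269137 ≈ 39.560827

39.5608


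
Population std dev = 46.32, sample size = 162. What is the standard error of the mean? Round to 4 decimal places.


SE = sigma / sqrt(n)
sqrt(162) ≈ 12.727922
SE = 46.32 / 12.727922 ≈ 3.639243

3.6392


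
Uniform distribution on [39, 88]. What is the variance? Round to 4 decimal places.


Var = (b-a)^2 / 12
(b-a)^2 = (88 - 39)^2 = 2401
Var = 2401/12 ≈ 200.083333

200.0833


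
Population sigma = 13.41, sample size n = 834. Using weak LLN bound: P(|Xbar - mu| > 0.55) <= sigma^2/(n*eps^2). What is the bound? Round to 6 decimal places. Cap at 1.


bound = min(1, sigma^2/(n*eps^2))
sigma^2 = 13.41^2 = 179.8281
n*eps^2 = 834 * 0.55^2 = 834 * 0.3025 = 252.285
sigma^2/(n*eps^2) = 179.8281 / 252.285 ≈ 0.71279743

0.712797


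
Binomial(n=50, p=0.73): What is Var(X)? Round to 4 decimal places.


Var = n*p*(1-p) = 50 * 0.73 * 0.27 = 9.855

9.8550


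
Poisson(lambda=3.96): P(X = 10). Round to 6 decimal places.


P = e^(-lam) * lam^k / k!
e^(-3.96) ≈ 0.01906311
lam^k = 3.96^10 ≈ 948313.338684
k! = 10! = 3628800
P = 0.01906311 * 948313.338684 / 3628800 ≈ 0.004982

0.004982


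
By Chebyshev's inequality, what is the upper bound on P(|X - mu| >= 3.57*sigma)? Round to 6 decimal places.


P <= 1/k^2
k^2 = 3.57^2 = 12.7449
1/k^2 = 1 / 12.7449 ≈ 0.07846276

0.078463


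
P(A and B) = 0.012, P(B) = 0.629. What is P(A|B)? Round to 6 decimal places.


P(A|B) = P(A and B) / P(B) = 0.012 / 0.629 = 12/629 ≈ 0.01907790

0.019078


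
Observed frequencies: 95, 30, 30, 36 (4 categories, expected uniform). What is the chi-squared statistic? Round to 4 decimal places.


chi2 = sum((O-E)^2/E), E = total/4
total = 191, E = 191/4 = 47.75
(95 - 47.75)^2 / 47.75 = 2232.5625 / 47.75 = 35721/764 ≈ 46.755236
(30 - 47.75)^2 / 47.75 = 315.0625 / 47.75 = 5041/764 ≈ 6.598168
(30 - 47.75)^2 / 47.75 = 315.0625 / 47.75 = 5041/764 ≈ 6.598168
(36 - 47.75)^2 / 47.75 = 138.0625 / 47.75 = 2209/764 ≈ 2.891361
chi2 = 12003/191 ≈ 62.842932

62.8429


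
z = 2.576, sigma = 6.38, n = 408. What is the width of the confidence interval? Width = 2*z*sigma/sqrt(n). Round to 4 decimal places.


width = 2*z*sigma/sqrt(n)
2*z*sigma = 2 * 2.576 * 6.38 = 32.86976
sqrt(408) ≈ 20.199010
width = 32.86976 / 20.199010 ≈ 1.627296

1.6273


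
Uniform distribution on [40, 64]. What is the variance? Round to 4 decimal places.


Var = (b-a)^2 / 12
(b-a)^2 = (64 - 40)^2 = 576
Var = 576/12 = 48

48.0000


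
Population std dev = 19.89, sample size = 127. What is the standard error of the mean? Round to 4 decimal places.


SE = sigma / sqrt(n)
sqrt(127) ≈ 11.269428
SE = 19.89 / 11.269428 ≈ 1.764952

1.7650


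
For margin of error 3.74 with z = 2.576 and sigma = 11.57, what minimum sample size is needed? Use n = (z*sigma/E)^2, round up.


z*sigma/E = 2.576 * 11.57 / 3.74 ≈ 7.969070
(z*sigma/E)^2 ≈ 63.506069
round up: n = 64

64


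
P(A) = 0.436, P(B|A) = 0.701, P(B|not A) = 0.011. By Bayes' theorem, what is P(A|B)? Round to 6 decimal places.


P(A|B) = P(B|A)*P(A) / P(B), P(B) = P(B|A)*P(A) + P(B|not A)*P(not A)
P(B|A)*P(A) = 0.701 * 0.436 = 0.305636
P(B|not A)*P(not A) = 0.011 * 0.564 = 0.006204
P(B) = 0.305636 + 0.006204 = 0.31184
P(A|B) = 0.305636 / 0.31184 ≈ 0.98010518

0.980105


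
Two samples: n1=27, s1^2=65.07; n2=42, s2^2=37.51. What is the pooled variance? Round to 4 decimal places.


sp^2 = ((n1-1)*s1^2 + (n2-1)*s2^2)/(n1+n2-2)
(n1-1)*s1^2 = 26 * 65.07 = 1691.82
(n2-1)*s2^2 = 41 * 37.51 = 1537.91
numerator = 1691.82 + 1537.91 = 3229.73
n1+n2-2 = 67
sp^2 = 3229.73 / 67 = 322973/6700 ≈ 48.204925

48.2049


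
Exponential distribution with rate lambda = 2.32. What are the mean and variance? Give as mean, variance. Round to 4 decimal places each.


mean = 1/lam, var = 1/lam^2
mean = 1 / 2.32 = 25/58 ≈ 0.431034
lam^2 = 2.32^2 = 5.3824
var = 1 / 5.3824 = 625/3364 ≈ 0.185791

0.4310, 0.1858


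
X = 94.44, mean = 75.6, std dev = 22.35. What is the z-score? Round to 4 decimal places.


z = (X - mu) / sigma
X - mu = 94.44 - 75.6 = 18.84
z = 18.84 / 22.35 = 628/745 ≈ 0.842953

0.8430


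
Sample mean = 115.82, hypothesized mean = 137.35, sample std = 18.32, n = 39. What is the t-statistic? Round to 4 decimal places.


t = (xbar - mu0) / (s/sqrt(n))
xbar - mu0 = 115.82 - 137.35 = -21.53
sqrt(39) ≈ 6.24499800
s/sqrt(n) = 18.32 / 6.24499800 ≈ 2.93354778
t = -21.53 / 2.93354778 ≈ -7.339236

-7.3392


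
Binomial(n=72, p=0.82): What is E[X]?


E[X] = n*p = 72 * 0.82 = 59.04

59.04


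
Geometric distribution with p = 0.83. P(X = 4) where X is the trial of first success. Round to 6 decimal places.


P = (1-p)^(k-1) * p
(1-p)^(k-1) = 0.17^3 = 0.004913
P = 0.004913 * 0.83 = 0.00407779

0.004078


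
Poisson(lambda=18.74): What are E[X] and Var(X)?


E[X] = Var(X) = lambda = 18.74

18.74, 18.74


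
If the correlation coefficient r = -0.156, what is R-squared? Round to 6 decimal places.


R^2 = r^2 = (-0.156)^2 = 0.024336

0.024336


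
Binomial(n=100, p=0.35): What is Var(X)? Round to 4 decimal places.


Var = n*p*(1-p) = 100 * 0.35 * 0.65 = 22.75

22.7500


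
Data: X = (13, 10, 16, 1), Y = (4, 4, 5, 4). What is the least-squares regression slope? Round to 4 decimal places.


b = sum((xi-xbar)(yi-ybar)) / sum((xi-xbar)^2)
n = 4, xbar = 40/4 = 10, ybar = 17/4 = 4.25
Sxy = sum((xi-xbar)(yi-ybar)) = 6
Sxx = sum((xi-xbar)^2) = 126
b = Sxy / Sxx = 1/21 ≈ 0.047619

0.0476


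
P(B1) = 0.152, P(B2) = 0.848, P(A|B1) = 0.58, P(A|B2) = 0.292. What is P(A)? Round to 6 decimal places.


P(A) = P(A|B1)*P(B1) + P(A|B2)*P(B2)
P(A|B1)*P(B1) = 0.58 * 0.152 = 0.08816
P(A|B2)*P(B2) = 0.292 * 0.848 = 0.247616
P(A) = 0.08816 + 0.247616 = 0.335776

0.335776


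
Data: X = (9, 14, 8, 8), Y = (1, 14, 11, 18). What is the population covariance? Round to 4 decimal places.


Cov = (1/n)*sum((xi-xbar)(yi-ybar))
n = 4, xbar = 39/4 = 9.75, ybar = 44/4 = 11
sum((xi-xbar)(yi-ybar)) = 8
Cov = 8 / 4 = 2

2.0000


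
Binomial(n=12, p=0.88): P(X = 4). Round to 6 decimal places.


P = C(n,k) * p^k * (1-p)^(n-k)
C(12,4) = 495
p^k = 0.88^4 ≈ 0.5996954
(1-p)^(n-k) = 0.12^8 ≈ 0.00000004299817
P = 495 * 0.5996954 * 0.00000004299817 ≈ 0.000013

0.000013


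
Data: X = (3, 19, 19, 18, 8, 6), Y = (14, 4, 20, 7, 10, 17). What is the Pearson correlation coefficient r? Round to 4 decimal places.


r = sum((xi-xbar)(yi-ybar)) / sqrt(sum((xi-xbar)^2) * sum((yi-ybar)^2))
n = 6, xbar = 73/6 ≈ 12.166667, ybar = 72/6 = 12
Sxy = sum((xi-xbar)(yi-ybar)) = -70
Sxx = sum((xi-xbar)^2) = 1601/6 ≈ 266.833333
Syy = sum((yi-ybar)^2) = 186
sqrt(Sxx*Syy) ≈ 222.780161
r = Sxy / sqrt(Sxx*Syy) = -70 / 222.780161 ≈ -0.314211

-0.3142


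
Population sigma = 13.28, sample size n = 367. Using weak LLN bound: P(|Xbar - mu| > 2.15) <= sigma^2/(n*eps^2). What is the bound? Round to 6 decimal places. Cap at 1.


bound = min(1, sigma^2/(n*eps^2))
sigma^2 = 13.28^2 = 176.3584
n*eps^2 = 367 * 2.15^2 = 367 * 4.6225 = 1696.4575
sigma^2/(n*eps^2) = 176.3584 / 1696.4575 ≈ 0.10395686

0.103957


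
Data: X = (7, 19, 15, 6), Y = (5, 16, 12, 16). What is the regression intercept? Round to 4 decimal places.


a = ybar - b*xbar, where b = sum((xi-xbar)(yi-ybar)) / sum((xi-xbar)^2)
n = 4, xbar = 47/4 = 11.75, ybar = 49/4 = 12.25
Sxy = sum((xi-xbar)(yi-ybar)) = 39.25
Sxx = sum((xi-xbar)^2) = 118.75
b = Sxy / Sxx = 157/475 ≈ 0.330526
a = 12.25 - 0.330526 * 11.75 = 3974/475 ≈ 8.366316

8.3663


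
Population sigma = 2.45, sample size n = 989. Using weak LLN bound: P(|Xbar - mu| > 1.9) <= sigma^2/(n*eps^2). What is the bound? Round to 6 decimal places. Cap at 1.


bound = min(1, sigma^2/(n*eps^2))
sigma^2 = 2.45^2 = 6.0025
n*eps^2 = 989 * 1.9^2 = 989 * 3.61 = 3570.29
sigma^2/(n*eps^2) = 6.0025 / 3570.29 ≈ 0.00168124

0.001681


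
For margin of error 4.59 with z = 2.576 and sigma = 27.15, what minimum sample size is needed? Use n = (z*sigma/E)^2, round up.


z*sigma/E = 2.576 * 27.15 / 4.59 = 58282/3825 ≈ 15.237124
(z*sigma/E)^2 ≈ 232.169953
round up: n = 233

233


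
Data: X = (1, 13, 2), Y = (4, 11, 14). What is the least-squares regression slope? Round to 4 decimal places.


b = sum((xi-xbar)(yi-ybar)) / sum((xi-xbar)^2)
n = 3, xbar = 16/3 ≈ 5.333333, ybar = 29/3 ≈ 9.666667
Sxy = sum((xi-xbar)(yi-ybar)) = 61/3 ≈ 20.333333
Sxx = sum((xi-xbar)^2) = 266/3 ≈ 88.666667
b = Sxy / Sxx = 61/266 ≈ 0.229323

0.2293


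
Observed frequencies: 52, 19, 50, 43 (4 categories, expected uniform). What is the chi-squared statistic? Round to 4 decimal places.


chi2 = sum((O-E)^2/E), E = total/4
total = 164, E = 164/4 = 41
(52 - 41)^2 / 41 = 121 / 41 = 121/41 ≈ 2.951220
(19 - 41)^2 / 41 = 484 / 41 = 484/41 ≈ 11.804878
(50 - 41)^2 / 41 = 81 / 41 = 81/41 ≈ 1.975610
(43 - 41)^2 / 41 = 4 / 41 = 4/41 ≈ 0.097561
chi2 = 690/41 ≈ 16.829268

16.8293


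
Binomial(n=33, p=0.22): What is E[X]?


E[X] = n*p = 33 * 0.22 = 7.26

7.26


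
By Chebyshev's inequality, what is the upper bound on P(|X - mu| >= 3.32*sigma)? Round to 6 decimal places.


P <= 1/k^2
k^2 = 3.32^2 = 11.0224
1/k^2 = 1 / 11.0224 = 625/6889 ≈ 0.09072434

0.090724


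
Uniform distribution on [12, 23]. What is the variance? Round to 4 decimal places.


Var = (b-a)^2 / 12
(b-a)^2 = (23 - 12)^2 = 121
Var = 121/12 ≈ 10.083333

10.0833


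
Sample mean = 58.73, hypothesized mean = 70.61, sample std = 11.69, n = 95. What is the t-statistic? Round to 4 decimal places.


t = (xbar - mu0) / (s/sqrt(n))
xbar - mu0 = 58.73 - 70.61 = -11.88
sqrt(95) ≈ 9.74679434
s/sqrt(n) = 11.69 / 9.74679434 ≈ 1.19936869
t = -11.88 / 1.19936869 ≈ -9.905211

-9.9052


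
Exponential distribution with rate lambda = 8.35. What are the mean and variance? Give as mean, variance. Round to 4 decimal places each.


mean = 1/lam, var = 1/lam^2
mean = 1 / 8.35 = 20/167 ≈ 0.119760
lam^2 = 8.35^2 = 69.7225
var = 1 / 69.7225 ≈ 0.014343

0.1198, 0.0143


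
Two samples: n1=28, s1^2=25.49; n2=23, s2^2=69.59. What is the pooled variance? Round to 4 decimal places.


sp^2 = ((n1-1)*s1^2 + (n2-1)*s2^2)/(n1+n2-2)
(n1-1)*s1^2 = 27 * 25.49 = 688.23
(n2-1)*s2^2 = 22 * 69.59 = 1530.98
numerator = 688.23 + 1530.98 = 2219.21
n1+n2-2 = 49
sp^2 = 2219.21 / 49 = 45.29

45.2900


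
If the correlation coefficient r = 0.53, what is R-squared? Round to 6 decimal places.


R^2 = r^2 = (0.53)^2 = 0.2809

0.280900


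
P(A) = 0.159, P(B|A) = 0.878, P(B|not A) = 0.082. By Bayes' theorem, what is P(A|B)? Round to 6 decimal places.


P(A|B) = P(B|A)*P(A) / P(B), P(B) = P(B|A)*P(A) + P(B|not A)*P(not A)
P(B|A)*P(A) = 0.878 * 0.159 = 0.139602
P(B|not A)*P(not A) = 0.082 * 0.841 = 0.068962
P(B) = 0.139602 + 0.068962 = 0.208564
P(A|B) = 0.139602 / 0.208564 ≈ 0.66934850

0.669348


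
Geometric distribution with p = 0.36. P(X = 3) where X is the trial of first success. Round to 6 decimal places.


P = (1-p)^(k-1) * p
(1-p)^(k-1) = 0.64^2 = 0.4096
P = 0.4096 * 0.36 = 0.147456

0.147456


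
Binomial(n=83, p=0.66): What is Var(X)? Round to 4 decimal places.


Var = n*p*(1-p) = 83 * 0.66 * 0.34 = 18.6252

18.6252


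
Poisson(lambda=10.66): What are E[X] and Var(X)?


E[X] = Var(X) = lambda = 10.66

10.66, 10.66


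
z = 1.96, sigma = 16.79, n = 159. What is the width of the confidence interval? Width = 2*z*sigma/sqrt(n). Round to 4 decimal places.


width = 2*z*sigma/sqrt(n)
2*z*sigma = 2 * 1.96 * 16.79 = 65.8168
sqrt(159) ≈ 12.609520
width = 65.8168 / 12.609520 ≈ 5.219612

5.2196


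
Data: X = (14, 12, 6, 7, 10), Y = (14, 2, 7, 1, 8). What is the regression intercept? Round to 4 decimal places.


a = ybar - b*xbar, where b = sum((xi-xbar)(yi-ybar)) / sum((xi-xbar)^2)
n = 5, xbar = 49/5 = 9.8, ybar = 32/5 = 6.4
Sxy = sum((xi-xbar)(yi-ybar)) = 35.4
Sxx = sum((xi-xbar)^2) = 44.8
b = Sxy / Sxx = 177/224 ≈ 0.790179
a = 6.4 - 0.790179 * 9.8 = -1.34375

-1.3438


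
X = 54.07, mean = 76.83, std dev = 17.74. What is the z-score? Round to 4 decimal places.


z = (X - mu) / sigma
X - mu = 54.07 - 76.83 = -22.76
z = -22.76 / 17.74 = -1138/887 ≈ -1.282976

-1.2830


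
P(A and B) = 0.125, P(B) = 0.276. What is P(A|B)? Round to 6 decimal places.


P(A|B) = P(A and B) / P(B) = 0.125 / 0.276 = 125/276 ≈ 0.45289855

0.452899


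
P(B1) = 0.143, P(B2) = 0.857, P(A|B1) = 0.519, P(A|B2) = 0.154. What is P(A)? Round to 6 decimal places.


P(A) = P(A|B1)*P(B1) + P(A|B2)*P(B2)
P(A|B1)*P(B1) = 0.519 * 0.143 = 0.074217
P(A|B2)*P(B2) = 0.154 * 0.857 = 0.131978
P(A) = 0.074217 + 0.131978 = 0.206195

0.206195


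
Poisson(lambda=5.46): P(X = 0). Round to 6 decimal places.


P = e^(-lam) * lam^k / k!
e^(-5.46) ≈ 0.004253556
lam^k = 5.46^0 = 1
k! = 0! = 1
P = 0.004253556 * 1 / 1 ≈ 0.004254

0.004254


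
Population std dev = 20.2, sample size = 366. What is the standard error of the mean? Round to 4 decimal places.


SE = sigma / sqrt(n)
sqrt(366) ≈ 19.131126
SE = 20.2 / 19.131126 ≈ 1.055871

1.0559


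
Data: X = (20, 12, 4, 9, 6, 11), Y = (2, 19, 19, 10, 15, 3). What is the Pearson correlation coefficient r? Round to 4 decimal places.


r = sum((xi-xbar)(yi-ybar)) / sqrt(sum((xi-xbar)^2) * sum((yi-ybar)^2))
n = 6, xbar = 62/6 = 31/3 ≈ 10.333333, ybar = 68/6 = 34/3 ≈ 11.333333
Sxy = sum((xi-xbar)(yi-ybar)) = -437/3 ≈ -145.666667
Sxx = sum((xi-xbar)^2) = 472/3 ≈ 157.333333
Syy = sum((yi-ybar)^2) = 868/3 ≈ 289.333333
sqrt(Sxx*Syy) ≈ 213.358332
r = Sxy / sqrt(Sxx*Syy) = -145.666667 / 213.358332 ≈ -0.682732

-0.6827


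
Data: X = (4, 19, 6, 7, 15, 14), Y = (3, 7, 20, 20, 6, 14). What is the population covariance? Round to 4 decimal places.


Cov = (1/n)*sum((xi-xbar)(yi-ybar))
n = 6, xbar = 65/6 ≈ 10.833333, ybar = 70/6 = 35/3 ≈ 11.666667
sum((xi-xbar)(yi-ybar)) = -202/3 ≈ -67.333333
Cov = -67.333333 / 6 = -101/9 ≈ -11.222222

-11.2222


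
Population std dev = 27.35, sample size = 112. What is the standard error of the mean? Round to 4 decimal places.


SE = sigma / sqrt(n)
sqrt(112) ≈ 10.583005
SE = 27.35 / 10.583005 ≈ 2.584332

2.5843


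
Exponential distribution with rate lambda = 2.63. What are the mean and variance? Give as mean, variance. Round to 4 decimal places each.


mean = 1/lam, var = 1/lam^2
mean = 1 / 2.63 = 100/263 ≈ 0.380228
lam^2 = 2.63^2 = 6.9169
var = 1 / 6.9169 ≈ 0.144573

0.3802, 0.1446


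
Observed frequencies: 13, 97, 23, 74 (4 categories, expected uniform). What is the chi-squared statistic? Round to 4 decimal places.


chi2 = sum((O-E)^2/E), E = total/4
total = 207, E = 207/4 = 51.75
(13 - 51.75)^2 / 51.75 = 1501.5625 / 51.75 = 24025/828 ≈ 29.015700
(97 - 51.75)^2 / 51.75 = 2047.5625 / 51.75 = 32761/828 ≈ 39.566425
(23 - 51.75)^2 / 51.75 = 826.5625 / 51.75 = 575/36 ≈ 15.972222
(74 - 51.75)^2 / 51.75 = 495.0625 / 51.75 = 7921/828 ≈ 9.566425
chi2 = 19483/207 ≈ 94.120773

94.1208


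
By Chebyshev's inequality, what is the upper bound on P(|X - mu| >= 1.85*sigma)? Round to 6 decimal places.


P <= 1/k^2
k^2 = 1.85^2 = 3.4225
1/k^2 = 1 / 3.4225 = 400/1369 ≈ 0.29218408

0.292184


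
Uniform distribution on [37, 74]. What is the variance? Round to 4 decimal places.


Var = (b-a)^2 / 12
(b-a)^2 = (74 - 37)^2 = 1369
Var = 1369/12 ≈ 114.083333

114.0833


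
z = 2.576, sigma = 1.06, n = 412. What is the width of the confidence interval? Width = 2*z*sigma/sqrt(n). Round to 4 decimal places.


width = 2*z*sigma/sqrt(n)
2*z*sigma = 2 * 2.576 * 1.06 = 5.46112
sqrt(412) ≈ 20.297783
width = 5.46112 / 20.297783 ≈ 0.269050

0.2691


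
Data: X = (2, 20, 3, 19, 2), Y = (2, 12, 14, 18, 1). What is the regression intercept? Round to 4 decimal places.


a = ybar - b*xbar, where b = sum((xi-xbar)(yi-ybar)) / sum((xi-xbar)^2)
n = 5, xbar = 46/5 = 9.2, ybar = 47/5 = 9.4
Sxy = sum((xi-xbar)(yi-ybar)) = 197.6
Sxx = sum((xi-xbar)^2) = 354.8
b = Sxy / Sxx = 494/887 ≈ 0.556933
a = 9.4 - 0.556933 * 9.2 = 3793/887 ≈ 4.276212

4.2762


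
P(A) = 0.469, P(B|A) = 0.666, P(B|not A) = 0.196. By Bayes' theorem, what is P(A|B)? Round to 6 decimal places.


P(A|B) = P(B|A)*P(A) / P(B), P(B) = P(B|A)*P(A) + P(B|not A)*P(not A)
P(B|A)*P(A) = 0.666 * 0.469 = 0.312354
P(B|not A)*P(not A) = 0.196 * 0.531 = 0.104076
P(B) = 0.312354 + 0.104076 = 0.41643
P(A|B) = 0.312354 / 0.41643 = 2479/3305 ≈ 0.75007564

0.750076


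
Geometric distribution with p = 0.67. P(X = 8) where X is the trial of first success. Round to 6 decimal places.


P = (1-p)^(k-1) * p
(1-p)^(k-1) = 0.33^7 ≈ 0.0004261844
P = 0.0004261844 * 0.67 ≈ 0.0002855436

0.000286


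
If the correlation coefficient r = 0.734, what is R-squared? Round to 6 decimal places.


R^2 = r^2 = (0.734)^2 = 0.538756

0.538756


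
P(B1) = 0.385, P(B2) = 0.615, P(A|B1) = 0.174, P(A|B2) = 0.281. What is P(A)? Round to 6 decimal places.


P(A) = P(A|B1)*P(B1) + P(A|B2)*P(B2)
P(A|B1)*P(B1) = 0.174 * 0.385 = 0.06699
P(A|B2)*P(B2) = 0.281 * 0.615 = 0.172815
P(A) = 0.06699 + 0.172815 = 0.239805

0.239805


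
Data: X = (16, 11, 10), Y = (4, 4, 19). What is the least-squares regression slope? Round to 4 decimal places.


b = sum((xi-xbar)(yi-ybar)) / sum((xi-xbar)^2)
n = 3, xbar = 37/3 ≈ 12.333333, ybar = 27/3 = 9
Sxy = sum((xi-xbar)(yi-ybar)) = -35
Sxx = sum((xi-xbar)^2) = 62/3 ≈ 20.666667
b = Sxy / Sxx = -105/62 ≈ -1.693548

-1.6935


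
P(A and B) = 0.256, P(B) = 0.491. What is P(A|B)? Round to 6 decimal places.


P(A|B) = P(A and B) / P(B) = 0.256 / 0.491 = 256/491 ≈ 0.52138493

0.521385


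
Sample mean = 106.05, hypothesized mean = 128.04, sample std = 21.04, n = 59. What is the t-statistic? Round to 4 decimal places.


t = (xbar - mu0) / (s/sqrt(n))
xbar - mu0 = 106.05 - 128.04 = -21.99
sqrt(59) ≈ 7.68114575
s/sqrt(n) = 21.04 / 7.68114575 ≈ 2.73917469
t = -21.99 / 2.73917469 ≈ -8.027966

-8.0280


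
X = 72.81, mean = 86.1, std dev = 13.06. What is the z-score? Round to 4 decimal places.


z = (X - mu) / sigma
X - mu = 72.81 - 86.1 = -13.29
z = -13.29 / 13.06 = -1329/1306 ≈ -1.017611

-1.0176


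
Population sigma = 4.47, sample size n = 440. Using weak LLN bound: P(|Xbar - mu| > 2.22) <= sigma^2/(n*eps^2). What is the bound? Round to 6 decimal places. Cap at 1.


bound = min(1, sigma^2/(n*eps^2))
sigma^2 = 4.47^2 = 19.9809
n*eps^2 = 440 * 2.22^2 = 440 * 4.9284 = 2168.496
sigma^2/(n*eps^2) = 19.9809 / 2168.496 ≈ 0.00921417

0.009214


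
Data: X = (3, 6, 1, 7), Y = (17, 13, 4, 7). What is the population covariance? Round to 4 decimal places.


Cov = (1/n)*sum((xi-xbar)(yi-ybar))
n = 4, xbar = 17/4 = 4.25, ybar = 41/4 = 10.25
sum((xi-xbar)(yi-ybar)) = 7.75
Cov = 7.75 / 4 = 1.9375

1.9375


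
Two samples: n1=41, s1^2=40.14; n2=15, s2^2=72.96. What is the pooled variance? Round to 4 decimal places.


sp^2 = ((n1-1)*s1^2 + (n2-1)*s2^2)/(n1+n2-2)
(n1-1)*s1^2 = 40 * 40.14 = 1605.6
(n2-1)*s2^2 = 14 * 72.96 = 1021.44
numerator = 1605.6 + 1021.44 = 2627.04
n1+n2-2 = 54
sp^2 = 2627.04 / 54 = 10946/225 ≈ 48.648889

48.6489


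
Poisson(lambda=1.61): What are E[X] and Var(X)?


E[X] = Var(X) = lambda = 1.61

1.61, 1.61


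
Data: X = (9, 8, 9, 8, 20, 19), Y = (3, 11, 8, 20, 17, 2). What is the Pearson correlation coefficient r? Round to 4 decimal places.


r = sum((xi-xbar)(yi-ybar)) / sqrt(sum((xi-xbar)^2) * sum((yi-ybar)^2))
n = 6, xbar = 73/6 ≈ 12.166667, ybar = 61/6 ≈ 10.166667
Sxy = sum((xi-xbar)(yi-ybar)) = -103/6 ≈ -17.166667
Sxx = sum((xi-xbar)^2) = 977/6 ≈ 162.833333
Syy = sum((yi-ybar)^2) = 1601/6 ≈ 266.833333
sqrt(Sxx*Syy) ≈ 208.445103
r = Sxy / sqrt(Sxx*Syy) = -17.166667 / 208.445103 ≈ -0.082356

-0.0824


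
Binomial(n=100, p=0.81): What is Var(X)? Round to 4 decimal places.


Var = n*p*(1-p) = 100 * 0.81 * 0.19 = 15.39

15.3900


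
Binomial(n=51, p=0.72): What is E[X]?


E[X] = n*p = 51 * 0.72 = 36.72

36.72


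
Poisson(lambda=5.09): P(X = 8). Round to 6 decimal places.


P = e^(-lam) * lam^k / k!
e^(-5.09) ≈ 0.006158020
lam^k = 5.09^8 ≈ 450549.237146
k! = 8! = 40320
P = 0.006158020 * 450549.237146 / 40320 ≈ 0.068812

0.068812


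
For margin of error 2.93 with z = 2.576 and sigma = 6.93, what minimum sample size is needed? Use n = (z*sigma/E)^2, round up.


z*sigma/E = 2.576 * 6.93 / 2.93 ≈ 6.092724
(z*sigma/E)^2 ≈ 37.121280
round up: n = 38

38


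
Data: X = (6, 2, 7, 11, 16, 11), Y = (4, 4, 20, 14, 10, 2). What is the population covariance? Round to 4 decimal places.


Cov = (1/n)*sum((xi-xbar)(yi-ybar))
n = 6, xbar = 53/6 ≈ 8.833333, ybar = 54/6 = 9
sum((xi-xbar)(yi-ybar)) = 31
Cov = 31 / 6 = 31/6 ≈ 5.166667

5.1667


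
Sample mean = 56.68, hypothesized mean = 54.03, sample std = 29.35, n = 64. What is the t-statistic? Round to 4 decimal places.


t = (xbar - mu0) / (s/sqrt(n))
xbar - mu0 = 56.68 - 54.03 = 2.65
sqrt(64) = 8
s/sqrt(n) = 29.35 / 8 = 3.66875
t = 2.65 / 3.66875 = 424/587 ≈ 0.722317

0.7223


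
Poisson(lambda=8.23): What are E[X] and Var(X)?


E[X] = Var(X) = lambda = 8.23

8.23, 8.23


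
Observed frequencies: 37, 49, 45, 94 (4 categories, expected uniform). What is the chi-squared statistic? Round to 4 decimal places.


chi2 = sum((O-E)^2/E), E = total/4
total = 225, E = 225/4 = 56.25
(37 - 56.25)^2 / 56.25 = 370.5625 / 56.25 = 5929/900 ≈ 6.587778
(49 - 56.25)^2 / 56.25 = 52.5625 / 56.25 = 841/900 ≈ 0.934444
(45 - 56.25)^2 / 56.25 = 126.5625 / 56.25 = 2.25
(94 - 56.25)^2 / 56.25 = 1425.0625 / 56.25 = 22801/900 ≈ 25.334444
chi2 = 2633/75 ≈ 35.106667

35.1067


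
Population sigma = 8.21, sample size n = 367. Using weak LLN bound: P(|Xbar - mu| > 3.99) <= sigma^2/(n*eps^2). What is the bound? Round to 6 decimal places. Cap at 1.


bound = min(1, sigma^2/(n*eps^2))
sigma^2 = 8.21^2 = 67.4041
n*eps^2 = 367 * 3.99^2 = 367 * 15.9201 = 5842.6767
sigma^2/(n*eps^2) = 67.4041 / 5842.6767 ≈ 0.01153651

0.011537


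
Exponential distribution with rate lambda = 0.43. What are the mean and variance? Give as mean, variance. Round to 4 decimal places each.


mean = 1/lam, var = 1/lam^2
mean = 1 / 0.43 = 100/43 ≈ 2.325581
lam^2 = 0.43^2 = 0.1849
var = 1 / 0.1849 = 10000/1849 ≈ 5.408329

2.3256, 5.4083


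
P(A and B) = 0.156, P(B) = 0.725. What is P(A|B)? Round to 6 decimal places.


P(A|B) = P(A and B) / P(B) = 0.156 / 0.725 = 156/725 ≈ 0.21517241

0.215172


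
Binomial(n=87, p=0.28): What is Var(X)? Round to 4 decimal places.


Var = n*p*(1-p) = 87 * 0.28 * 0.72 = 17.5392

17.5392


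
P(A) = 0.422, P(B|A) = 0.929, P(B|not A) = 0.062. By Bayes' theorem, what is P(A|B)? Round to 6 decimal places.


P(A|B) = P(B|A)*P(A) / P(B), P(B) = P(B|A)*P(A) + P(B|not A)*P(not A)
P(B|A)*P(A) = 0.929 * 0.422 = 0.392038
P(B|not A)*P(not A) = 0.062 * 0.578 = 0.035836
P(B) = 0.392038 + 0.035836 = 0.427874
P(A|B) = 0.392038 / 0.427874 ≈ 0.91624637

0.916246


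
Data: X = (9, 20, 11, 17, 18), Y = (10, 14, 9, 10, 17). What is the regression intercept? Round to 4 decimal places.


a = ybar - b*xbar, where b = sum((xi-xbar)(yi-ybar)) / sum((xi-xbar)^2)
n = 5, xbar = 75/5 = 15, ybar = 60/5 = 12
Sxy = sum((xi-xbar)(yi-ybar)) = 45
Sxx = sum((xi-xbar)^2) = 90
b = Sxy / Sxx = 0.5
a = 12 - 0.5 * 15 = 4.5

4.5000


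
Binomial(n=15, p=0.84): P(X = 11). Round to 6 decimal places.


P = C(n,k) * p^k * (1-p)^(n-k)
C(15,11) = 1365
p^k = 0.84^11 ≈ 0.1469170
(1-p)^(n-k) = 0.16^4 = 0.00065536
P = 1365 * 0.1469170 * 0.00065536 ≈ 0.131427

0.131427


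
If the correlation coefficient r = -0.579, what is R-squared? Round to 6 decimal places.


R^2 = r^2 = (-0.579)^2 = 0.335241

0.335241


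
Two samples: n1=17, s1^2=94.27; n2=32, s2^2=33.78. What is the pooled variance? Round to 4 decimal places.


sp^2 = ((n1-1)*s1^2 + (n2-1)*s2^2)/(n1+n2-2)
(n1-1)*s1^2 = 16 * 94.27 = 1508.32
(n2-1)*s2^2 = 31 * 33.78 = 1047.18
numerator = 1508.32 + 1047.18 = 2555.5
n1+n2-2 = 47
sp^2 = 2555.5 / 47 = 5111/94 ≈ 54.372340

54.3723


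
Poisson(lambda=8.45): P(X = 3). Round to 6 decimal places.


P = e^(-lam) * lam^k / k!
e^(-8.45) ≈ 0.0002139004
lam^k = 8.45^3 = 603.351125
k! = 3! = 6
P = 0.0002139004 * 603.351125 / 6 ≈ 0.021510

0.021510


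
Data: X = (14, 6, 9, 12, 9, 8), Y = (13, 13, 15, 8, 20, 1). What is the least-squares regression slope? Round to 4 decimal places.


b = sum((xi-xbar)(yi-ybar)) / sum((xi-xbar)^2)
n = 6, xbar = 58/6 = 29/3 ≈ 9.666667, ybar = 70/6 = 35/3 ≈ 11.666667
Sxy = sum((xi-xbar)(yi-ybar)) = 7/3 ≈ 2.333333
Sxx = sum((xi-xbar)^2) = 124/3 ≈ 41.333333
b = Sxy / Sxx = 7/124 ≈ 0.056452

0.0565


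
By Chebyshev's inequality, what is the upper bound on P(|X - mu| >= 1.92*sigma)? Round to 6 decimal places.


P <= 1/k^2
k^2 = 1.92^2 = 3.6864
1/k^2 = 1 / 3.6864 = 625/2304 ≈ 0.27126736

0.271267


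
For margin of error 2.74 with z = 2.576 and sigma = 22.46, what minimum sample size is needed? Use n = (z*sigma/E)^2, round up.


z*sigma/E = 2.576 * 22.46 / 2.74 ≈ 21.115679
(z*sigma/E)^2 ≈ 445.871893
round up: n = 446

446


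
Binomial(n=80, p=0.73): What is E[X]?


E[X] = n*p = 80 * 0.73 = 58.4

58.4


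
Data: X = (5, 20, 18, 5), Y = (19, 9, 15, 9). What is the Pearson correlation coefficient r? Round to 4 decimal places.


r = sum((xi-xbar)(yi-ybar)) / sqrt(sum((xi-xbar)^2) * sum((yi-ybar)^2))
n = 4, xbar = 48/4 = 12, ybar = 52/4 = 13
Sxy = sum((xi-xbar)(yi-ybar)) = -34
Sxx = sum((xi-xbar)^2) = 198
Syy = sum((yi-ybar)^2) = 72
sqrt(Sxx*Syy) ≈ 119.398492
r = Sxy / sqrt(Sxx*Syy) = -34 / 119.398492 ≈ -0.284761

-0.2848


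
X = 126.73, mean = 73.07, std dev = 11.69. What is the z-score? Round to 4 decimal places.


z = (X - mu) / sigma
X - mu = 126.73 - 73.07 = 53.66
z = 53.66 / 11.69 = 5366/1169 ≈ 4.590248

4.5902


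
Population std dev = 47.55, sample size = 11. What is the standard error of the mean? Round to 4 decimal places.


SE = sigma / sqrt(n)
sqrt(11) ≈ 3.316625
SE = 47.55 / 3.316625 ≈ 14.336864

14.3369


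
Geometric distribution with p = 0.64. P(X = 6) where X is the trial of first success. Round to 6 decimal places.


P = (1-p)^(k-1) * p
(1-p)^(k-1) = 0.36^5 ≈ 0.006046618
P = 0.006046618 * 0.64 ≈ 0.003869835

0.003870


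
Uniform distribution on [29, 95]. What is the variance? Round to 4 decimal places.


Var = (b-a)^2 / 12
(b-a)^2 = (95 - 29)^2 = 4356
Var = 4356/12 = 363

363.0000


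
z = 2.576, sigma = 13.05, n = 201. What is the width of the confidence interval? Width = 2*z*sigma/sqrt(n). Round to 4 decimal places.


width = 2*z*sigma/sqrt(n)
2*z*sigma = 2 * 2.576 * 13.05 = 67.2336
sqrt(201) ≈ 14.177447
width = 67.2336 / 14.177447 ≈ 4.742292

4.7423


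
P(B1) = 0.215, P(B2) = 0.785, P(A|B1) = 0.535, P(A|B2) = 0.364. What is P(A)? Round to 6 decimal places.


P(A) = P(A|B1)*P(B1) + P(A|B2)*P(B2)
P(A|B1)*P(B1) = 0.535 * 0.215 = 0.115025
P(A|B2)*P(B2) = 0.364 * 0.785 = 0.28574
P(A) = 0.115025 + 0.28574 = 0.400765

0.400765


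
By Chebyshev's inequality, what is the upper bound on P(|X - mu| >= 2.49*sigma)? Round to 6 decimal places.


P <= 1/k^2
k^2 = 2.49^2 = 6.2001
1/k^2 = 1 / 6.2001 ≈ 0.16128772

0.161288


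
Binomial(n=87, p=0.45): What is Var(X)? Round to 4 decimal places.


Var = n*p*(1-p) = 87 * 0.45 * 0.55 = 21.5325

21.5325


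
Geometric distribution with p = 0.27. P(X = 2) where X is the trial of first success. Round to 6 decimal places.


P = (1-p)^(k-1) * p
(1-p)^(k-1) = 0.73^1 = 0.73
P = 0.73 * 0.27 = 0.1971

0.197100


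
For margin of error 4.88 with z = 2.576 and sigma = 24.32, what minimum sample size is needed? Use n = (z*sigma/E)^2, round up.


z*sigma/E = 2.576 * 24.32 / 4.88 = 97888/7625 ≈ 12.837770
(z*sigma/E)^2 ≈ 164.808351
round up: n = 165

165


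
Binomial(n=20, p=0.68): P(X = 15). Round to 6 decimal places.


P = C(n,k) * p^k * (1-p)^(n-k)
C(20,15) = 15504
p^k = 0.68^15 ≈ 0.003073503
(1-p)^(n-k) = 0.32^5 ≈ 0.003355443
P = 15504 * 0.003073503 * 0.003355443 ≈ 0.159892

0.159892


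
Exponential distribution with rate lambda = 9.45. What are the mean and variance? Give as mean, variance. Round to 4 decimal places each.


mean = 1/lam, var = 1/lam^2
mean = 1 / 9.45 = 20/189 ≈ 0.105820
lam^2 = 9.45^2 = 89.3025
var = 1 / 89.3025 ≈ 0.011198

0.1058, 0.0112


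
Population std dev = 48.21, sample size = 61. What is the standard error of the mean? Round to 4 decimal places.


SE = sigma / sqrt(n)
sqrt(61) ≈ 7.810250
SE = 48.21 / 7.810250 ≈ 6.172658

6.1727


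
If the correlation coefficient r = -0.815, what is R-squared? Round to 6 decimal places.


R^2 = r^2 = (-0.815)^2 = 0.664225

0.664225


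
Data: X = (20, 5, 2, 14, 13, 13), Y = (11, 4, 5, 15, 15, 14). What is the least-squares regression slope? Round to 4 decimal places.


b = sum((xi-xbar)(yi-ybar)) / sum((xi-xbar)^2)
n = 6, xbar = 67/6 ≈ 11.166667, ybar = 64/6 = 32/3 ≈ 10.666667
Sxy = sum((xi-xbar)(yi-ybar)) = 367/3 ≈ 122.333333
Sxx = sum((xi-xbar)^2) = 1289/6 ≈ 214.833333
b = Sxy / Sxx = 734/1289 ≈ 0.569434

0.5694


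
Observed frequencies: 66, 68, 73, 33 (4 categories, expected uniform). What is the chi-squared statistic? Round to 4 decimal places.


chi2 = sum((O-E)^2/E), E = total/4
total = 240, E = 240/4 = 60
(66 - 60)^2 / 60 = 36 / 60 = 0.6
(68 - 60)^2 / 60 = 64 / 60 = 16/15 ≈ 1.066667
(73 - 60)^2 / 60 = 169 / 60 = 169/60 ≈ 2.816667
(33 - 60)^2 / 60 = 729 / 60 = 12.15
chi2 = 499/30 ≈ 16.633333

16.6333


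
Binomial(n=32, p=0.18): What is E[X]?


E[X] = n*p = 32 * 0.18 = 5.76

5.76


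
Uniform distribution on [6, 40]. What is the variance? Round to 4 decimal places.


Var = (b-a)^2 / 12
(b-a)^2 = (40 - 6)^2 = 1156
Var = 1156/12 ≈ 96.333333

96.3333


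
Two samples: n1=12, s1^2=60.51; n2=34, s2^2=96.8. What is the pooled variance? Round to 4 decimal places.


sp^2 = ((n1-1)*s1^2 + (n2-1)*s2^2)/(n1+n2-2)
(n1-1)*s1^2 = 11 * 60.51 = 665.61
(n2-1)*s2^2 = 33 * 96.8 = 3194.4
numerator = 665.61 + 3194.4 = 3860.01
n1+n2-2 = 44
sp^2 = 3860.01 / 44 = 87.7275

87.7275


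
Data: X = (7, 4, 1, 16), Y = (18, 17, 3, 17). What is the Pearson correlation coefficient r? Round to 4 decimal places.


r = sum((xi-xbar)(yi-ybar)) / sqrt(sum((xi-xbar)^2) * sum((yi-ybar)^2))
n = 4, xbar = 28/4 = 7, ybar = 55/4 = 13.75
Sxy = sum((xi-xbar)(yi-ybar)) = 84
Sxx = sum((xi-xbar)^2) = 126
Syy = sum((yi-ybar)^2) = 154.75
sqrt(Sxx*Syy) ≈ 139.637029
r = Sxy / sqrt(Sxx*Syy) = 84 / 139.637029 ≈ 0.601560

0.6016
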